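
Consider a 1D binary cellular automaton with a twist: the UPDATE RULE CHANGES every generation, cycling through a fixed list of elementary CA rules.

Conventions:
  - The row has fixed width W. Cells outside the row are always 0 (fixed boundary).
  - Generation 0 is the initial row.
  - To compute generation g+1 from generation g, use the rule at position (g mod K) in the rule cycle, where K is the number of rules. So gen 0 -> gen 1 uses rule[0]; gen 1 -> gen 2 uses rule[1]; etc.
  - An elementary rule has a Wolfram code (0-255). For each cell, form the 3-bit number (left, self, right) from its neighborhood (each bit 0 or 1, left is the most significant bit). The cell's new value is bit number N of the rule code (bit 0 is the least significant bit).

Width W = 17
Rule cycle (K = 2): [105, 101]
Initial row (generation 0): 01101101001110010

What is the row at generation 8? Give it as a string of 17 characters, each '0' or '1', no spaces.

Answer: 10000110010110111

Derivation:
Gen 0: 01101101001110010
Gen 1 (rule 105): 01111110001010000
Gen 2 (rule 101): 00000010101110111
Gen 3 (rule 105): 11111001011011101
Gen 4 (rule 101): 00001001101100111
Gen 5 (rule 105): 11100001111100101
Gen 6 (rule 101): 00101100000100111
Gen 7 (rule 105): 10011101110000101
Gen 8 (rule 101): 10000110010110111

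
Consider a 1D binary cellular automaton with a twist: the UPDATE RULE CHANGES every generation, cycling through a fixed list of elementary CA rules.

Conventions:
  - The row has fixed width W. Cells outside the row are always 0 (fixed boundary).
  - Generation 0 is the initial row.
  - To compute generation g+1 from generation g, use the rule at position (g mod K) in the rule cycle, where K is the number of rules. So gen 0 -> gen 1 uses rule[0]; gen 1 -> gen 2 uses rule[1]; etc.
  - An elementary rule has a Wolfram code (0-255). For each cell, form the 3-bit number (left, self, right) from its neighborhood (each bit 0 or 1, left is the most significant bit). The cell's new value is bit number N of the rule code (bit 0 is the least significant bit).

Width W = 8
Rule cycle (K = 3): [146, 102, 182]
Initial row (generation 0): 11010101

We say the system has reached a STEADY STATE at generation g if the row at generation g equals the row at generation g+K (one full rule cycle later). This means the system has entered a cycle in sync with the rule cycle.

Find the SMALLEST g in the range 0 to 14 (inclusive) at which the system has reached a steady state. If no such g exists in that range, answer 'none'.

Gen 0: 11010101
Gen 1 (rule 146): 00000000
Gen 2 (rule 102): 00000000
Gen 3 (rule 182): 00000000
Gen 4 (rule 146): 00000000
Gen 5 (rule 102): 00000000
Gen 6 (rule 182): 00000000
Gen 7 (rule 146): 00000000
Gen 8 (rule 102): 00000000
Gen 9 (rule 182): 00000000
Gen 10 (rule 146): 00000000
Gen 11 (rule 102): 00000000
Gen 12 (rule 182): 00000000
Gen 13 (rule 146): 00000000
Gen 14 (rule 102): 00000000
Gen 15 (rule 182): 00000000
Gen 16 (rule 146): 00000000
Gen 17 (rule 102): 00000000

Answer: 1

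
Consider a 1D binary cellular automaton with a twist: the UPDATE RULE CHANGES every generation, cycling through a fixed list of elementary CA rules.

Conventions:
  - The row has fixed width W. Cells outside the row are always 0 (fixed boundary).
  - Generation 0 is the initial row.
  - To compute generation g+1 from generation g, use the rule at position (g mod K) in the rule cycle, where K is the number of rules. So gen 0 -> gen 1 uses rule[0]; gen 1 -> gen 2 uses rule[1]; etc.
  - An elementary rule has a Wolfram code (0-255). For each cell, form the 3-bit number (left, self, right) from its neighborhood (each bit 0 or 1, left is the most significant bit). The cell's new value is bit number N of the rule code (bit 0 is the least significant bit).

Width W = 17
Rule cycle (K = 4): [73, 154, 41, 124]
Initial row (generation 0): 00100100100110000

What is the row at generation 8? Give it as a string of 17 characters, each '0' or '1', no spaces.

Answer: 01111101111111011

Derivation:
Gen 0: 00100100100110000
Gen 1 (rule 73): 10000000000110111
Gen 2 (rule 154): 01000000001100110
Gen 3 (rule 41): 00011111101000100
Gen 4 (rule 124): 00010000111100110
Gen 5 (rule 73): 11000110100100110
Gen 6 (rule 154): 10101100011011101
Gen 7 (rule 41): 01011001010110010
Gen 8 (rule 124): 01111101111111011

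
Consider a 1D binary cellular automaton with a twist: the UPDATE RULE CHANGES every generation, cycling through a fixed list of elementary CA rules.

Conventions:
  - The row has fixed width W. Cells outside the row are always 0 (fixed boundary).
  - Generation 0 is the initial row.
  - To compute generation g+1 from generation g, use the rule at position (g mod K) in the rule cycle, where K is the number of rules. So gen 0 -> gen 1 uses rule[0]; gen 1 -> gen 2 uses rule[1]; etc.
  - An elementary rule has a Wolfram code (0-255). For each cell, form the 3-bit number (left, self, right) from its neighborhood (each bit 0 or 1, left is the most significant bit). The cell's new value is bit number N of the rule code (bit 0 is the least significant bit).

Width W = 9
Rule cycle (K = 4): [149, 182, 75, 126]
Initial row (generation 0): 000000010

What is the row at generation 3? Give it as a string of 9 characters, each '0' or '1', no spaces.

Gen 0: 000000010
Gen 1 (rule 149): 111111011
Gen 2 (rule 182): 011110100
Gen 3 (rule 75): 110010001

Answer: 110010001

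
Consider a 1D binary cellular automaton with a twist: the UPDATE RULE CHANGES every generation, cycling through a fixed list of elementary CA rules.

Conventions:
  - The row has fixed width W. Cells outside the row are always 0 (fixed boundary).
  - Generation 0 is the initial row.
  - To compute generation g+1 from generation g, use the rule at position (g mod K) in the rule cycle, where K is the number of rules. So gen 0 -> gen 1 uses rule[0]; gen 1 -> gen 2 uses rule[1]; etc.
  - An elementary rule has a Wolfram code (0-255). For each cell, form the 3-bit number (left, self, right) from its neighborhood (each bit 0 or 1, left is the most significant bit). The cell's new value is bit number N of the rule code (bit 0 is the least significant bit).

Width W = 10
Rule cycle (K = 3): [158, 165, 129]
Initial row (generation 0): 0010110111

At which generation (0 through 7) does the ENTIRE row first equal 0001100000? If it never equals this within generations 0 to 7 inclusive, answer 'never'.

Answer: 2

Derivation:
Gen 0: 0010110111
Gen 1 (rule 158): 0110100110
Gen 2 (rule 165): 0001100000
Gen 3 (rule 129): 1100001111
Gen 4 (rule 158): 1010011110
Gen 5 (rule 165): 1110001100
Gen 6 (rule 129): 0100100001
Gen 7 (rule 158): 1111110011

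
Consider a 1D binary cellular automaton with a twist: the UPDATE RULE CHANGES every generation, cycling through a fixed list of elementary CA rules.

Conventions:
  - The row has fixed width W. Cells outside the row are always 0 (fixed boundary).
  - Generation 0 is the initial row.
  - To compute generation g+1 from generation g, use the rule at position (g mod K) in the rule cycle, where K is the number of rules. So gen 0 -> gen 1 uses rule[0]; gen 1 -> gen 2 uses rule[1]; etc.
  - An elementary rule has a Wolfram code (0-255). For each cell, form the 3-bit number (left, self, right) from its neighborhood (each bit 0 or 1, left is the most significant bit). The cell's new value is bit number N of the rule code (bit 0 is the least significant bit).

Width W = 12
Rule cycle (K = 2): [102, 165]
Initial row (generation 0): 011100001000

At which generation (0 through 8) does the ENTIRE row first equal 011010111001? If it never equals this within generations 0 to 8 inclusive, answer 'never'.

Answer: 5

Derivation:
Gen 0: 011100001000
Gen 1 (rule 102): 100100011000
Gen 2 (rule 165): 100101000011
Gen 3 (rule 102): 101111000101
Gen 4 (rule 165): 110110010111
Gen 5 (rule 102): 011010111001
Gen 6 (rule 165): 000111010001
Gen 7 (rule 102): 001001110011
Gen 8 (rule 165): 101000100000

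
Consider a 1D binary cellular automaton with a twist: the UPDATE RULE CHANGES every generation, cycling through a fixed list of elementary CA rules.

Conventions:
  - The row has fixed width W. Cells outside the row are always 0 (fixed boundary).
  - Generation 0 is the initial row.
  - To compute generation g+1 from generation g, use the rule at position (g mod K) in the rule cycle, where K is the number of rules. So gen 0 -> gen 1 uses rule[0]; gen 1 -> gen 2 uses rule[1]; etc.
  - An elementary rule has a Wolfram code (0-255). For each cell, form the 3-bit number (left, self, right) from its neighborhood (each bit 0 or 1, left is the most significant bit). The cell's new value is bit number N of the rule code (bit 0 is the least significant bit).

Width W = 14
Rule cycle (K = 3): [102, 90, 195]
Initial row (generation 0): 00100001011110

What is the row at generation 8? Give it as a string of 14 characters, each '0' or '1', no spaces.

Gen 0: 00100001011110
Gen 1 (rule 102): 01100011100010
Gen 2 (rule 90): 11110110110101
Gen 3 (rule 195): 01110010010000
Gen 4 (rule 102): 10010110110000
Gen 5 (rule 90): 01100110111000
Gen 6 (rule 195): 10101010011011
Gen 7 (rule 102): 11111110101101
Gen 8 (rule 90): 10000010001100

Answer: 10000010001100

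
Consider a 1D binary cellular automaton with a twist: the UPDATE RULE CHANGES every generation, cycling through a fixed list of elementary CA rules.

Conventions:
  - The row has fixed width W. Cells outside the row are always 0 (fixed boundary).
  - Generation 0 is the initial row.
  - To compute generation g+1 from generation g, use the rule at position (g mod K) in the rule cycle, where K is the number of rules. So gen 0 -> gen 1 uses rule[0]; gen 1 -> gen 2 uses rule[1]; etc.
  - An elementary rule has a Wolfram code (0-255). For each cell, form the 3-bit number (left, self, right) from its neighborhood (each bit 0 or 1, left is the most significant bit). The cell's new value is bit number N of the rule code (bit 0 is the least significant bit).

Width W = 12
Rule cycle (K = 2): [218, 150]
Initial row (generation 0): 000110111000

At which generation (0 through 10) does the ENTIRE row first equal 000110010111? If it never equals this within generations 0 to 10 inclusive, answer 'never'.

Gen 0: 000110111000
Gen 1 (rule 218): 001110111100
Gen 2 (rule 150): 010100011010
Gen 3 (rule 218): 100010111001
Gen 4 (rule 150): 110110010111
Gen 5 (rule 218): 110111100111
Gen 6 (rule 150): 000011011010
Gen 7 (rule 218): 000111011001
Gen 8 (rule 150): 001010000111
Gen 9 (rule 218): 010001001111
Gen 10 (rule 150): 111011110110

Answer: never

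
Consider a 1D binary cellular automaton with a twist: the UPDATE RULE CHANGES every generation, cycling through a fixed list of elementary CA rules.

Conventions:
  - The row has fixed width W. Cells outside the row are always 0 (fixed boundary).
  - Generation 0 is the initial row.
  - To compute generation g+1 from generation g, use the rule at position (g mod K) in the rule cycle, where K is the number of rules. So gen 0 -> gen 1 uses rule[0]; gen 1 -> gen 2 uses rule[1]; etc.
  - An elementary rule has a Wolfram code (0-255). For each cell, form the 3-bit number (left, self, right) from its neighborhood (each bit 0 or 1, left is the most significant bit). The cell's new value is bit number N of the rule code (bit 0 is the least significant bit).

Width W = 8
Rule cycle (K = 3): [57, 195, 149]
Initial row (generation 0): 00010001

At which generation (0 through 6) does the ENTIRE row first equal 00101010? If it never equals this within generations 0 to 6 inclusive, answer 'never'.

Gen 0: 00010001
Gen 1 (rule 57): 11001100
Gen 2 (rule 195): 01010101
Gen 3 (rule 149): 01010101
Gen 4 (rule 57): 00101010
Gen 5 (rule 195): 11000000
Gen 6 (rule 149): 00111111

Answer: 4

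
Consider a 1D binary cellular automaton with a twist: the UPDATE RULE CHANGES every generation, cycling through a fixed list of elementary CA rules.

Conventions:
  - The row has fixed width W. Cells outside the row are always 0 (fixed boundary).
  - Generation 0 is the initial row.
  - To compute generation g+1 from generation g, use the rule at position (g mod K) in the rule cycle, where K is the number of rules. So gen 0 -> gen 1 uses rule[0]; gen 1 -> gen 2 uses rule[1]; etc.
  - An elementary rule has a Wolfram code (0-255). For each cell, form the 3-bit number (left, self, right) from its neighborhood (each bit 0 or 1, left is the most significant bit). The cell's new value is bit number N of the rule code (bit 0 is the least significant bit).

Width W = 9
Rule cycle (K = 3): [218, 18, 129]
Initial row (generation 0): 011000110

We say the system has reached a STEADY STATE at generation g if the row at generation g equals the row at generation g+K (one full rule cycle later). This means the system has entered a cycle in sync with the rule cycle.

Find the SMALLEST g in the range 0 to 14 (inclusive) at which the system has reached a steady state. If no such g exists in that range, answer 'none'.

Answer: 2

Derivation:
Gen 0: 011000110
Gen 1 (rule 218): 111101111
Gen 2 (rule 18): 000000000
Gen 3 (rule 129): 111111111
Gen 4 (rule 218): 111111111
Gen 5 (rule 18): 000000000
Gen 6 (rule 129): 111111111
Gen 7 (rule 218): 111111111
Gen 8 (rule 18): 000000000
Gen 9 (rule 129): 111111111
Gen 10 (rule 218): 111111111
Gen 11 (rule 18): 000000000
Gen 12 (rule 129): 111111111
Gen 13 (rule 218): 111111111
Gen 14 (rule 18): 000000000
Gen 15 (rule 129): 111111111
Gen 16 (rule 218): 111111111
Gen 17 (rule 18): 000000000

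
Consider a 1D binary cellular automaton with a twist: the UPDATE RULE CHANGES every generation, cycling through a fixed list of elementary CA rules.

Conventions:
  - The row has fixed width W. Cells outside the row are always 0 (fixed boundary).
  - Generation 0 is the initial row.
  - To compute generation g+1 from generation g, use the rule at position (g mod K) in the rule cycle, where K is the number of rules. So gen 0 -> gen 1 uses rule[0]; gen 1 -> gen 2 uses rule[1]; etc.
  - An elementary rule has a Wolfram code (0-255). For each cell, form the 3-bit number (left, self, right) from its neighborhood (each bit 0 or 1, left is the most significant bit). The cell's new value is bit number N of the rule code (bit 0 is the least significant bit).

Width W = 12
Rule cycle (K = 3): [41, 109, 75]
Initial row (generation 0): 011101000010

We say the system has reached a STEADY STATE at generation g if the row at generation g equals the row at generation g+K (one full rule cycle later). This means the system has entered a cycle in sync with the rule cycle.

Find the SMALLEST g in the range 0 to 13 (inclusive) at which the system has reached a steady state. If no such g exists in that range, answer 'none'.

Gen 0: 011101000010
Gen 1 (rule 41): 010010011000
Gen 2 (rule 109): 010010011011
Gen 3 (rule 75): 100100111011
Gen 4 (rule 41): 000000100110
Gen 5 (rule 109): 111110100110
Gen 6 (rule 75): 100010001110
Gen 7 (rule 41): 001000101000
Gen 8 (rule 109): 101010111011
Gen 9 (rule 75): 000000101011
Gen 10 (rule 41): 111110010110
Gen 11 (rule 109): 100010011110
Gen 12 (rule 75): 001100110010
Gen 13 (rule 41): 101000100000
Gen 14 (rule 109): 111010101111
Gen 15 (rule 75): 101000001001
Gen 16 (rule 41): 010011100000

Answer: none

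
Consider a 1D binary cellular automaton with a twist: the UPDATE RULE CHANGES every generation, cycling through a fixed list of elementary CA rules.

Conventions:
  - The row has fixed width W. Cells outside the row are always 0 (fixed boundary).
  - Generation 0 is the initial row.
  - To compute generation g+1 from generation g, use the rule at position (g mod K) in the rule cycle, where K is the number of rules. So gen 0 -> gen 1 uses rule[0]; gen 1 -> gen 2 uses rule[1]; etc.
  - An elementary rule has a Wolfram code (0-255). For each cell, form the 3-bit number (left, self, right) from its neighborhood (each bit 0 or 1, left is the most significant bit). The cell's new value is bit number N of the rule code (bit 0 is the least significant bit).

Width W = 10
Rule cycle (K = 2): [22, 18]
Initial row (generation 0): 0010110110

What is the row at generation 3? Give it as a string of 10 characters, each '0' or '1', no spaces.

Answer: 1111100111

Derivation:
Gen 0: 0010110110
Gen 1 (rule 22): 0110000001
Gen 2 (rule 18): 1001000010
Gen 3 (rule 22): 1111100111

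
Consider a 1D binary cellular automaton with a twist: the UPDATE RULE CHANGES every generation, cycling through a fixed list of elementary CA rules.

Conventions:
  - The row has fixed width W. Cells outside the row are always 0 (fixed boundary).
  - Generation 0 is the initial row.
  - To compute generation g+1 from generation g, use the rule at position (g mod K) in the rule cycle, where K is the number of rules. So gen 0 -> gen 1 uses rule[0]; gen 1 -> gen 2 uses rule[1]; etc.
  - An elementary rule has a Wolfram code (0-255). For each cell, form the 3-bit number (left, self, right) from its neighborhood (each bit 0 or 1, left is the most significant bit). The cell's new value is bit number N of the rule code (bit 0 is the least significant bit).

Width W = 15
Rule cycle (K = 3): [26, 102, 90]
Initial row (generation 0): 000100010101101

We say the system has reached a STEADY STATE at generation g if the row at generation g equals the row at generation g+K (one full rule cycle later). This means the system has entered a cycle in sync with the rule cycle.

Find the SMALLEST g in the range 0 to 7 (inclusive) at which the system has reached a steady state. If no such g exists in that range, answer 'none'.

Gen 0: 000100010101101
Gen 1 (rule 26): 001010100001000
Gen 2 (rule 102): 011111100011000
Gen 3 (rule 90): 110000110111100
Gen 4 (rule 26): 101001100100010
Gen 5 (rule 102): 111010101100110
Gen 6 (rule 90): 101000001111111
Gen 7 (rule 26): 000100011000000
Gen 8 (rule 102): 001100101000000
Gen 9 (rule 90): 011111000100000
Gen 10 (rule 26): 110000101010000

Answer: none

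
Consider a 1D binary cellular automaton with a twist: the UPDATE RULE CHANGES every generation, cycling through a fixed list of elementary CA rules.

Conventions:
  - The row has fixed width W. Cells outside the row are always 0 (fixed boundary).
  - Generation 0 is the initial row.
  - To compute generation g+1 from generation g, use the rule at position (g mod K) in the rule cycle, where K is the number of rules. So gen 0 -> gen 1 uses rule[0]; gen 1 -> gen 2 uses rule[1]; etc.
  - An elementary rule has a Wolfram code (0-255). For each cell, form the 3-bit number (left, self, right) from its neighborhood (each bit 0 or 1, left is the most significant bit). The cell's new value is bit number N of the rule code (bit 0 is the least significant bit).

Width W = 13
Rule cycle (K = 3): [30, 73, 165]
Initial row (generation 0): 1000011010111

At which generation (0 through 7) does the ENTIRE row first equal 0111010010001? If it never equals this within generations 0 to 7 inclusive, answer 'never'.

Answer: 6

Derivation:
Gen 0: 1000011010111
Gen 1 (rule 30): 1100110010100
Gen 2 (rule 73): 1100110000001
Gen 3 (rule 165): 0000000111101
Gen 4 (rule 30): 0000001100001
Gen 5 (rule 73): 1111101101100
Gen 6 (rule 165): 0111010010001
Gen 7 (rule 30): 1100011111011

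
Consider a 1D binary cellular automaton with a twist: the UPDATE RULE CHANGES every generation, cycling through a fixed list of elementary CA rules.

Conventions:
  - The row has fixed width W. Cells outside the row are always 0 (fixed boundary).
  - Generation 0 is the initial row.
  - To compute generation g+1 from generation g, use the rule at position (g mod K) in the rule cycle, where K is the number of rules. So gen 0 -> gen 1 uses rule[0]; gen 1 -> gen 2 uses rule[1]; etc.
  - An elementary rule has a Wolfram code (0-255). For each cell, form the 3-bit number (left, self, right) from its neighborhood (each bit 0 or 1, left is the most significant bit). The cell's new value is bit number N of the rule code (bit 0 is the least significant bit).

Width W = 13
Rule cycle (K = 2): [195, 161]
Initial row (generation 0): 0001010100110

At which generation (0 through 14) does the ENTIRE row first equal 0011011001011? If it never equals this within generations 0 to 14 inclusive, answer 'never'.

Answer: never

Derivation:
Gen 0: 0001010100110
Gen 1 (rule 195): 1110000001010
Gen 2 (rule 161): 0100111100100
Gen 3 (rule 195): 1001011101001
Gen 4 (rule 161): 0000101010000
Gen 5 (rule 195): 1111000000111
Gen 6 (rule 161): 0110011110010
Gen 7 (rule 195): 1010101110100
Gen 8 (rule 161): 0101010101001
Gen 9 (rule 195): 1000000000010
Gen 10 (rule 161): 0011111111000
Gen 11 (rule 195): 1101111111011
Gen 12 (rule 161): 0010111110100
Gen 13 (rule 195): 1100011110001
Gen 14 (rule 161): 0001001100100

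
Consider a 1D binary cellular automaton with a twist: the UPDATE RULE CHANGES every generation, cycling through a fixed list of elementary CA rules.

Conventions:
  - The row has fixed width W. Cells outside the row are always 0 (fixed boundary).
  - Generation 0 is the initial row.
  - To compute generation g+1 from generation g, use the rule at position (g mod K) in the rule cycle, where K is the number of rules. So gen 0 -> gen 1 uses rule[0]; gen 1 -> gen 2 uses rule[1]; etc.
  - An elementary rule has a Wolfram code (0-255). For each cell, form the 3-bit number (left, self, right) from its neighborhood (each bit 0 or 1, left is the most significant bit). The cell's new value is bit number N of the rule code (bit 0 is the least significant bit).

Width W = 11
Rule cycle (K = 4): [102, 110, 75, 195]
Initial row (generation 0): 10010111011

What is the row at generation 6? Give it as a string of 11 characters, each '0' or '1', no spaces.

Gen 0: 10010111011
Gen 1 (rule 102): 10111001101
Gen 2 (rule 110): 11101011111
Gen 3 (rule 75): 10100010001
Gen 4 (rule 195): 00001100110
Gen 5 (rule 102): 00010101010
Gen 6 (rule 110): 00111111110

Answer: 00111111110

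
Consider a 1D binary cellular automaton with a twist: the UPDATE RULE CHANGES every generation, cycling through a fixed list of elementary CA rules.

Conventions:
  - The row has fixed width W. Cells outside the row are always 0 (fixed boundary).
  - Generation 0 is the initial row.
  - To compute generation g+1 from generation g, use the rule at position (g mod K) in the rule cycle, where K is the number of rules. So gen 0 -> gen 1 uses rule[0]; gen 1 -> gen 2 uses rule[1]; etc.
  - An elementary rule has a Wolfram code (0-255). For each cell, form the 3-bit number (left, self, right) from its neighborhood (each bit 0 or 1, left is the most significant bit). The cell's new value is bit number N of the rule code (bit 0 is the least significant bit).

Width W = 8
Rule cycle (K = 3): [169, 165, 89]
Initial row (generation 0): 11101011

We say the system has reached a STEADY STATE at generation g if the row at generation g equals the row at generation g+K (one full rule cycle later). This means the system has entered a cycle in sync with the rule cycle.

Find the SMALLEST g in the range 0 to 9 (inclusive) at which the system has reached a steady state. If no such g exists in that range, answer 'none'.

Answer: 4

Derivation:
Gen 0: 11101011
Gen 1 (rule 169): 11010110
Gen 2 (rule 165): 00111000
Gen 3 (rule 89): 10101111
Gen 4 (rule 169): 01011110
Gen 5 (rule 165): 01101100
Gen 6 (rule 89): 01101111
Gen 7 (rule 169): 01011110
Gen 8 (rule 165): 01101100
Gen 9 (rule 89): 01101111
Gen 10 (rule 169): 01011110
Gen 11 (rule 165): 01101100
Gen 12 (rule 89): 01101111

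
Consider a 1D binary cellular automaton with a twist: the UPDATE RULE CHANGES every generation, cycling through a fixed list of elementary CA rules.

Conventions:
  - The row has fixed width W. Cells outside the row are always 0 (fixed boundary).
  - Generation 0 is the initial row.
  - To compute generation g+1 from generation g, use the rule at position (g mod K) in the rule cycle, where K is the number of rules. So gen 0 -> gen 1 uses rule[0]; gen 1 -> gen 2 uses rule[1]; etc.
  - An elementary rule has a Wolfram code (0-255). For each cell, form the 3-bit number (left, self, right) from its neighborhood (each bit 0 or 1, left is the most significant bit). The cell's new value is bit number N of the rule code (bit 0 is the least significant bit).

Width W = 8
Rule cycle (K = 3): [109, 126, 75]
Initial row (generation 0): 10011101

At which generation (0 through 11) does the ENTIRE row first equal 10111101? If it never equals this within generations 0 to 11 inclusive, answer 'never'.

Answer: 7

Derivation:
Gen 0: 10011101
Gen 1 (rule 109): 10010111
Gen 2 (rule 126): 11111101
Gen 3 (rule 75): 10000100
Gen 4 (rule 109): 10110101
Gen 5 (rule 126): 11111111
Gen 6 (rule 75): 10000001
Gen 7 (rule 109): 10111101
Gen 8 (rule 126): 11100111
Gen 9 (rule 75): 10101101
Gen 10 (rule 109): 11111111
Gen 11 (rule 126): 10000001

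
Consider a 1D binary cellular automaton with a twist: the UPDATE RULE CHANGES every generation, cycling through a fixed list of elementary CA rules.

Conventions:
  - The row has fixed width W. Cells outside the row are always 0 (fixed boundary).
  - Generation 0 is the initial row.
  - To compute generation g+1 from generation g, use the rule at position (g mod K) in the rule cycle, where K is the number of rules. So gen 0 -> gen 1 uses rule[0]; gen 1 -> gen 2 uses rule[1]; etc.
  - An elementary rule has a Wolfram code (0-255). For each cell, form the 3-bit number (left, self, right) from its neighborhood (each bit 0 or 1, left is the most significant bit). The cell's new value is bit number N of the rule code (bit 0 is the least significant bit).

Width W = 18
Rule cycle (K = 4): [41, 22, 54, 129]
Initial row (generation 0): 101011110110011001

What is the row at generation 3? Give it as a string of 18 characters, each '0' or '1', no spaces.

Answer: 001011111111000100

Derivation:
Gen 0: 101011110110011001
Gen 1 (rule 41): 010110001100010000
Gen 2 (rule 22): 110001010010111000
Gen 3 (rule 54): 001011111111000100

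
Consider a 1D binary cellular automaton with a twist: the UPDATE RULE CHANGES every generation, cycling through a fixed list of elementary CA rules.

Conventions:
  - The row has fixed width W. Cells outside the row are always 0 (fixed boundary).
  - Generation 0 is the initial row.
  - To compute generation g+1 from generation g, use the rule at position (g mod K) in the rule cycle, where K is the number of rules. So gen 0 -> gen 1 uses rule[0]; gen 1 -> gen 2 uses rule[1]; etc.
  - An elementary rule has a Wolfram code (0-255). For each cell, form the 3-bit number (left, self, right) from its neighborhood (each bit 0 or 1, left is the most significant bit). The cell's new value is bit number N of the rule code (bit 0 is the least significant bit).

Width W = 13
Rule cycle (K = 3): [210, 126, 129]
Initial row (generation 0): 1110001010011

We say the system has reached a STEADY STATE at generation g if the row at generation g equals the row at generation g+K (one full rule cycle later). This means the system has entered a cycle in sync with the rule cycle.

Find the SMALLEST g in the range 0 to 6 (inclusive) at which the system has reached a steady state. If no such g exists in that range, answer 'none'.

Answer: none

Derivation:
Gen 0: 1110001010011
Gen 1 (rule 210): 0111010001101
Gen 2 (rule 126): 1101111011111
Gen 3 (rule 129): 0000110001110
Gen 4 (rule 210): 0001011010111
Gen 5 (rule 126): 0011111111101
Gen 6 (rule 129): 1001111111000
Gen 7 (rule 210): 0110111111100
Gen 8 (rule 126): 1111100000110
Gen 9 (rule 129): 0111001110000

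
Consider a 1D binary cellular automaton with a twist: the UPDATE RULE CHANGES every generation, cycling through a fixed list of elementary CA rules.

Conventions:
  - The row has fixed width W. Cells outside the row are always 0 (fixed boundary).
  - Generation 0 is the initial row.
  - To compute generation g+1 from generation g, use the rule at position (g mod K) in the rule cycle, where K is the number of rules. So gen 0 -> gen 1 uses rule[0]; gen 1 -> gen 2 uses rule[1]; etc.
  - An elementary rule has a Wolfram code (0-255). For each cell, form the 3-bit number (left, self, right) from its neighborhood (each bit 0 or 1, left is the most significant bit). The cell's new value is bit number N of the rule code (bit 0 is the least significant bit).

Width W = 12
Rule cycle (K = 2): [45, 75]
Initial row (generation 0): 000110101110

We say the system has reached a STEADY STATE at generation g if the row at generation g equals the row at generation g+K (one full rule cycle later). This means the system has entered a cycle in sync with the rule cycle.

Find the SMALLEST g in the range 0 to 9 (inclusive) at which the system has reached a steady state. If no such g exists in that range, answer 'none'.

Gen 0: 000110101110
Gen 1 (rule 45): 110101111000
Gen 2 (rule 75): 110001001011
Gen 3 (rule 45): 100101001110
Gen 4 (rule 75): 001000011010
Gen 5 (rule 45): 101011010110
Gen 6 (rule 75): 000011000110
Gen 7 (rule 45): 111010010100
Gen 8 (rule 75): 101000100001
Gen 9 (rule 45): 111010101101
Gen 10 (rule 75): 101000001100
Gen 11 (rule 45): 111011101001

Answer: none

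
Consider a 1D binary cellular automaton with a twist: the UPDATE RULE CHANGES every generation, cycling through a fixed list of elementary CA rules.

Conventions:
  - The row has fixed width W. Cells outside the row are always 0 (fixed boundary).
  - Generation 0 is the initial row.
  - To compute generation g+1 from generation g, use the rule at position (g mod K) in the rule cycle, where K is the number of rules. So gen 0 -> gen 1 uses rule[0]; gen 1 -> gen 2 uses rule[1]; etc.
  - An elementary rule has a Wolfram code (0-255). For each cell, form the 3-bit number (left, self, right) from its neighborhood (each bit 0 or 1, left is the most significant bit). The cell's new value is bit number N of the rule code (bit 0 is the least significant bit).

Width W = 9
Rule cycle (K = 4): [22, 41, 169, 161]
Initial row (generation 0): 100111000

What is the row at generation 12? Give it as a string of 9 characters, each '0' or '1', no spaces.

Gen 0: 100111000
Gen 1 (rule 22): 111000100
Gen 2 (rule 41): 100010001
Gen 3 (rule 169): 001000100
Gen 4 (rule 161): 100010001
Gen 5 (rule 22): 110111011
Gen 6 (rule 41): 101100110
Gen 7 (rule 169): 011000100
Gen 8 (rule 161): 000010001
Gen 9 (rule 22): 000111011
Gen 10 (rule 41): 110100110
Gen 11 (rule 169): 101000100
Gen 12 (rule 161): 010010001

Answer: 010010001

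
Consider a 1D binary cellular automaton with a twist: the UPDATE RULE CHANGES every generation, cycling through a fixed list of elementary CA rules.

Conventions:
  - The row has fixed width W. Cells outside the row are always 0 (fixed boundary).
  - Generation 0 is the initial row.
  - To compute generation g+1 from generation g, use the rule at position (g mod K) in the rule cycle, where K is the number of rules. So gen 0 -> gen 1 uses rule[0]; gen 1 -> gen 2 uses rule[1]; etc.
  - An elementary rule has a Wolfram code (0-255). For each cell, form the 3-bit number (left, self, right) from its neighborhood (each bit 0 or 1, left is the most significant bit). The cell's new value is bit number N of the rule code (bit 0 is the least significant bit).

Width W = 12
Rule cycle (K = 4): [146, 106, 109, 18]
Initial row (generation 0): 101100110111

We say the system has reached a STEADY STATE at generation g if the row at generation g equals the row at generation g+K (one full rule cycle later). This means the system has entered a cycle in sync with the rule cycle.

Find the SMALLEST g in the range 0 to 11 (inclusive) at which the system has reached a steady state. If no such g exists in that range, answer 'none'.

Gen 0: 101100110111
Gen 1 (rule 146): 000011000010
Gen 2 (rule 106): 000111000100
Gen 3 (rule 109): 110101010101
Gen 4 (rule 18): 000000000000
Gen 5 (rule 146): 000000000000
Gen 6 (rule 106): 000000000000
Gen 7 (rule 109): 111111111111
Gen 8 (rule 18): 000000000000
Gen 9 (rule 146): 000000000000
Gen 10 (rule 106): 000000000000
Gen 11 (rule 109): 111111111111
Gen 12 (rule 18): 000000000000
Gen 13 (rule 146): 000000000000
Gen 14 (rule 106): 000000000000
Gen 15 (rule 109): 111111111111

Answer: 4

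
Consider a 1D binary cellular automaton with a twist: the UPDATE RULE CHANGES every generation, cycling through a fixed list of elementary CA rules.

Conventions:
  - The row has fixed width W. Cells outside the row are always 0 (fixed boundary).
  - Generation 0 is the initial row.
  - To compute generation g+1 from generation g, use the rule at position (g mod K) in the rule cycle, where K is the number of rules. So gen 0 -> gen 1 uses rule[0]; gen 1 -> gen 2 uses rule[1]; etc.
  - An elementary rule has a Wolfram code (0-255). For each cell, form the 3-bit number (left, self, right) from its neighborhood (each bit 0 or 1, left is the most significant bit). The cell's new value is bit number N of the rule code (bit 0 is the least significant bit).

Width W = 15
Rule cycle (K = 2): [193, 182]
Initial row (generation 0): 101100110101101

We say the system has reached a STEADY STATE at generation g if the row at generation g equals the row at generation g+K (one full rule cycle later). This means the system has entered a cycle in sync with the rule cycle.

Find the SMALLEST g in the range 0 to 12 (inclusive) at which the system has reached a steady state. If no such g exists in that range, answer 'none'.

Answer: none

Derivation:
Gen 0: 101100110101101
Gen 1 (rule 193): 000100010000100
Gen 2 (rule 182): 001110111001110
Gen 3 (rule 193): 100110011000110
Gen 4 (rule 182): 111001100101001
Gen 5 (rule 193): 011000100000000
Gen 6 (rule 182): 100101110000000
Gen 7 (rule 193): 000000110111111
Gen 8 (rule 182): 000001001011110
Gen 9 (rule 193): 111100000001110
Gen 10 (rule 182): 011010000010101
Gen 11 (rule 193): 001000111000000
Gen 12 (rule 182): 011101010100000
Gen 13 (rule 193): 001100000001111
Gen 14 (rule 182): 010010000010110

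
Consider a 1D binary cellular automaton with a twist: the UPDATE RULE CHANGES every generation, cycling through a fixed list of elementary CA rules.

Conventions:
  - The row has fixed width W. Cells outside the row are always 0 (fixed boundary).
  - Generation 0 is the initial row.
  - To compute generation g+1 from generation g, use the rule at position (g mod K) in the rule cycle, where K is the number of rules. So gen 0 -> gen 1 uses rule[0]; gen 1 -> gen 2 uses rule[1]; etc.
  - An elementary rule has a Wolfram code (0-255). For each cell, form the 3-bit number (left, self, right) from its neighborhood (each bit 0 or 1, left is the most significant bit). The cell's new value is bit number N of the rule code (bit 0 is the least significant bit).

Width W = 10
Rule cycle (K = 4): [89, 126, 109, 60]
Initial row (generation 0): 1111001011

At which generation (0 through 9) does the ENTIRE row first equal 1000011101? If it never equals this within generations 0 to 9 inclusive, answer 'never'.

Gen 0: 1111001011
Gen 1 (rule 89): 1001100011
Gen 2 (rule 126): 1111110111
Gen 3 (rule 109): 1000011101
Gen 4 (rule 60): 1100010011
Gen 5 (rule 89): 1111001011
Gen 6 (rule 126): 1001111111
Gen 7 (rule 109): 1001000001
Gen 8 (rule 60): 1101100001
Gen 9 (rule 89): 1101111100

Answer: 3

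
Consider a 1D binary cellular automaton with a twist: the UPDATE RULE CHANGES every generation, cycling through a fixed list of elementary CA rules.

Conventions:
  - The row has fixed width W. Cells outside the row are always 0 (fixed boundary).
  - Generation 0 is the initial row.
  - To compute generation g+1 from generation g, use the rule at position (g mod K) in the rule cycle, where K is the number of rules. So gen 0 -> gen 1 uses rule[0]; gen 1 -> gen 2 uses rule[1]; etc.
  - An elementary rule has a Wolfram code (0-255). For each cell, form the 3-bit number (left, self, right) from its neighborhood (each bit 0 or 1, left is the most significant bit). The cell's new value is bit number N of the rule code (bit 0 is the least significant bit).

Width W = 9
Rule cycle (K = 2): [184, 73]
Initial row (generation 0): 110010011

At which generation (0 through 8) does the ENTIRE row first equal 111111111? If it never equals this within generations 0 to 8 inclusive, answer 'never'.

Gen 0: 110010011
Gen 1 (rule 184): 101001010
Gen 2 (rule 73): 000000000
Gen 3 (rule 184): 000000000
Gen 4 (rule 73): 111111111
Gen 5 (rule 184): 111111110
Gen 6 (rule 73): 100000010
Gen 7 (rule 184): 010000001
Gen 8 (rule 73): 000111100

Answer: 4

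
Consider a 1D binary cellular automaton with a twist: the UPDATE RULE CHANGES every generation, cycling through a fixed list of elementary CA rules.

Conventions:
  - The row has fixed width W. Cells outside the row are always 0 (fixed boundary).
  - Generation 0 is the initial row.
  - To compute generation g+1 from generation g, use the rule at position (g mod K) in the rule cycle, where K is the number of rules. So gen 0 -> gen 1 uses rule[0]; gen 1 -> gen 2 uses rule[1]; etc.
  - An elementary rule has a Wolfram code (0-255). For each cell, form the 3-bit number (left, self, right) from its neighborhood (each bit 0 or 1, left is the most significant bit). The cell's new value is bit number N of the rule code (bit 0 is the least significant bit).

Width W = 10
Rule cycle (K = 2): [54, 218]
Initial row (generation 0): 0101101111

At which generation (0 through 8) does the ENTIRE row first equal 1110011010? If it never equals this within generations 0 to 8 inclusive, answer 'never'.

Answer: never

Derivation:
Gen 0: 0101101111
Gen 1 (rule 54): 1110010000
Gen 2 (rule 218): 1111101000
Gen 3 (rule 54): 0000011100
Gen 4 (rule 218): 0000111110
Gen 5 (rule 54): 0001000001
Gen 6 (rule 218): 0010100010
Gen 7 (rule 54): 0111110111
Gen 8 (rule 218): 1111110111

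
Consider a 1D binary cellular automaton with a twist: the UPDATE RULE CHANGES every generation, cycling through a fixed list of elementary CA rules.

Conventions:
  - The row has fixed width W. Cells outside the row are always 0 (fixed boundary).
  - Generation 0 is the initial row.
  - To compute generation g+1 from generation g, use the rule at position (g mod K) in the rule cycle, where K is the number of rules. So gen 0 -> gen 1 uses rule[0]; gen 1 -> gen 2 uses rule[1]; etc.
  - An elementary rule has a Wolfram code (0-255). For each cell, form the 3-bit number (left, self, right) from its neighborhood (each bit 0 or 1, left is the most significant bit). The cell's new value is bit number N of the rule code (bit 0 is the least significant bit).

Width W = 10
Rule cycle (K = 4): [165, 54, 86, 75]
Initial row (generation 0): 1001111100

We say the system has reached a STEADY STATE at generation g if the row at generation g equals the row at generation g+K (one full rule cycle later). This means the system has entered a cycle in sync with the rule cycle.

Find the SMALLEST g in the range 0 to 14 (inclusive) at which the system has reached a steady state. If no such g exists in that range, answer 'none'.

Gen 0: 1001111100
Gen 1 (rule 165): 1000111001
Gen 2 (rule 54): 1101000111
Gen 3 (rule 86): 0101101001
Gen 4 (rule 75): 1001100010
Gen 5 (rule 165): 1000001010
Gen 6 (rule 54): 1100011111
Gen 7 (rule 86): 0110100001
Gen 8 (rule 75): 1110001110
Gen 9 (rule 165): 0100100100
Gen 10 (rule 54): 1111111110
Gen 11 (rule 86): 0000000011
Gen 12 (rule 75): 1111111111
Gen 13 (rule 165): 0111111110
Gen 14 (rule 54): 1000000001
Gen 15 (rule 86): 1100000011
Gen 16 (rule 75): 1101111111
Gen 17 (rule 165): 0010111110
Gen 18 (rule 54): 0111000001

Answer: none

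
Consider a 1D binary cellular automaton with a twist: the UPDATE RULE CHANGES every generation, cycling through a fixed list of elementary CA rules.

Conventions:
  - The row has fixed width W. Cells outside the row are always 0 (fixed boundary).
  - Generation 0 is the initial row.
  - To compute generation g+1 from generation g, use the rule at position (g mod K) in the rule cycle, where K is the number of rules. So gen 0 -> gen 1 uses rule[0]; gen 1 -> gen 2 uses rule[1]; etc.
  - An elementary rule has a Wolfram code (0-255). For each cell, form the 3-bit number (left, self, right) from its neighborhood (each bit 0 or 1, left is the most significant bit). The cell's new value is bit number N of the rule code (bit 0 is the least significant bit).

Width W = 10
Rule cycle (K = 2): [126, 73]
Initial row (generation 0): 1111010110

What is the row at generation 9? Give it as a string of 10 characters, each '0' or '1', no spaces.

Answer: 1111001111

Derivation:
Gen 0: 1111010110
Gen 1 (rule 126): 1001111111
Gen 2 (rule 73): 0001000001
Gen 3 (rule 126): 0011100011
Gen 4 (rule 73): 1010101011
Gen 5 (rule 126): 1111111111
Gen 6 (rule 73): 1000000001
Gen 7 (rule 126): 1100000011
Gen 8 (rule 73): 1101111011
Gen 9 (rule 126): 1111001111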